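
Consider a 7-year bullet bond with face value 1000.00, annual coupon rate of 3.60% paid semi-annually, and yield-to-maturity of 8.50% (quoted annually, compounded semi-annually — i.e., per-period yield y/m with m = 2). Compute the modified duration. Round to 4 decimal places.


Answer: Modified duration = 5.8515

Derivation:
Coupon per period c = face * coupon_rate / m = 18.000000
Periods per year m = 2; per-period yield y/m = 0.042500
Number of cashflows N = 14
Cashflows (t years, CF_t, discount factor 1/(1+y/m)^(m*t), PV):
  t = 0.5000: CF_t = 18.000000, DF = 0.959233, PV = 17.266187
  t = 1.0000: CF_t = 18.000000, DF = 0.920127, PV = 16.562290
  t = 1.5000: CF_t = 18.000000, DF = 0.882616, PV = 15.887088
  t = 2.0000: CF_t = 18.000000, DF = 0.846634, PV = 15.239413
  t = 2.5000: CF_t = 18.000000, DF = 0.812119, PV = 14.618142
  t = 3.0000: CF_t = 18.000000, DF = 0.779011, PV = 14.022199
  t = 3.5000: CF_t = 18.000000, DF = 0.747253, PV = 13.450551
  t = 4.0000: CF_t = 18.000000, DF = 0.716789, PV = 12.902207
  t = 4.5000: CF_t = 18.000000, DF = 0.687568, PV = 12.376217
  t = 5.0000: CF_t = 18.000000, DF = 0.659537, PV = 11.871671
  t = 5.5000: CF_t = 18.000000, DF = 0.632650, PV = 11.387694
  t = 6.0000: CF_t = 18.000000, DF = 0.606858, PV = 10.923448
  t = 6.5000: CF_t = 18.000000, DF = 0.582118, PV = 10.478127
  t = 7.0000: CF_t = 1018.000000, DF = 0.558387, PV = 568.437718
Price P = sum_t PV_t = 745.422953
First compute Macaulay numerator sum_t t * PV_t:
  t * PV_t at t = 0.5000: 8.633094
  t * PV_t at t = 1.0000: 16.562290
  t * PV_t at t = 1.5000: 23.830633
  t * PV_t at t = 2.0000: 30.478827
  t * PV_t at t = 2.5000: 36.545356
  t * PV_t at t = 3.0000: 42.066597
  t * PV_t at t = 3.5000: 47.076927
  t * PV_t at t = 4.0000: 51.608827
  t * PV_t at t = 4.5000: 55.692979
  t * PV_t at t = 5.0000: 59.358357
  t * PV_t at t = 5.5000: 62.632319
  t * PV_t at t = 6.0000: 65.540687
  t * PV_t at t = 6.5000: 68.107829
  t * PV_t at t = 7.0000: 3979.064023
Macaulay duration D = 4547.198743 / 745.422953 = 6.100159
Modified duration = D / (1 + y/m) = 6.100159 / (1 + 0.042500) = 5.851472


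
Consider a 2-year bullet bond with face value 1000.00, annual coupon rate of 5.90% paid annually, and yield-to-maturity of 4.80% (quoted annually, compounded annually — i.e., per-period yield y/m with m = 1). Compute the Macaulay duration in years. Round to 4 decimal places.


Coupon per period c = face * coupon_rate / m = 59.000000
Periods per year m = 1; per-period yield y/m = 0.048000
Number of cashflows N = 2
Cashflows (t years, CF_t, discount factor 1/(1+y/m)^(m*t), PV):
  t = 1.0000: CF_t = 59.000000, DF = 0.954198, PV = 56.297710
  t = 2.0000: CF_t = 1059.000000, DF = 0.910495, PV = 964.213915
Price P = sum_t PV_t = 1020.511625
Macaulay numerator sum_t t * PV_t:
  t * PV_t at t = 1.0000: 56.297710
  t * PV_t at t = 2.0000: 1928.427831
Macaulay duration D = (sum_t t * PV_t) / P = 1984.725540 / 1020.511625 = 1.944834

Answer: Macaulay duration = 1.9448 years


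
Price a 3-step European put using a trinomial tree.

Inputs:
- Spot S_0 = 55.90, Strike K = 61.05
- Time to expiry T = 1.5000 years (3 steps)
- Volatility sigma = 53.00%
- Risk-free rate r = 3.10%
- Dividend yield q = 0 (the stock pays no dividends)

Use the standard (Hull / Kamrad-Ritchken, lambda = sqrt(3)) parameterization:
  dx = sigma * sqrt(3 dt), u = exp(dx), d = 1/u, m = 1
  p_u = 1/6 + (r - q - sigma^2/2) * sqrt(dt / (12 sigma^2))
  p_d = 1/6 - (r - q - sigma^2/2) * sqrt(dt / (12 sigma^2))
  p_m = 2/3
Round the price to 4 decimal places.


dt = T/N = 0.500000; dx = sigma*sqrt(3*dt) = 0.649115
u = exp(dx) = 1.913846; d = 1/u = 0.522508
p_u = 0.124513, p_m = 0.666667, p_d = 0.208820
Discount per step: exp(-r*dt) = 0.984620
Stock lattice S(k, j) with j the centered position index:
  k=0: S(0,+0) = 55.9000
  k=1: S(1,-1) = 29.2082; S(1,+0) = 55.9000; S(1,+1) = 106.9840
  k=2: S(2,-2) = 15.2615; S(2,-1) = 29.2082; S(2,+0) = 55.9000; S(2,+1) = 106.9840; S(2,+2) = 204.7509
  k=3: S(3,-3) = 7.9743; S(3,-2) = 15.2615; S(3,-1) = 29.2082; S(3,+0) = 55.9000; S(3,+1) = 106.9840; S(3,+2) = 204.7509; S(3,+3) = 391.8616
Terminal payoffs V(N, j) = max(K - S_T, 0):
  V(3,-3) = 53.075731; V(3,-2) = 45.788477; V(3,-1) = 31.841797; V(3,+0) = 5.150000; V(3,+1) = 0.000000; V(3,+2) = 0.000000; V(3,+3) = 0.000000
Backward induction: V(k, j) = exp(-r*dt) * [p_u * V(k+1, j+1) + p_m * V(k+1, j) + p_d * V(k+1, j-1)]
  V(2,-2) = exp(-r*dt) * [p_u*31.841797 + p_m*45.788477 + p_d*53.075731] = 44.872713
  V(2,-1) = exp(-r*dt) * [p_u*5.150000 + p_m*31.841797 + p_d*45.788477] = 30.947248
  V(2,+0) = exp(-r*dt) * [p_u*0.000000 + p_m*5.150000 + p_d*31.841797] = 9.927470
  V(2,+1) = exp(-r*dt) * [p_u*0.000000 + p_m*0.000000 + p_d*5.150000] = 1.058884
  V(2,+2) = exp(-r*dt) * [p_u*0.000000 + p_m*0.000000 + p_d*0.000000] = 0.000000
  V(1,-1) = exp(-r*dt) * [p_u*9.927470 + p_m*30.947248 + p_d*44.872713] = 30.757474
  V(1,+0) = exp(-r*dt) * [p_u*1.058884 + p_m*9.927470 + p_d*30.947248] = 13.009354
  V(1,+1) = exp(-r*dt) * [p_u*0.000000 + p_m*1.058884 + p_d*9.927470] = 2.736237
  V(0,+0) = exp(-r*dt) * [p_u*2.736237 + p_m*13.009354 + p_d*30.757474] = 15.198964

Answer: Price = V(0,0) = 15.1990


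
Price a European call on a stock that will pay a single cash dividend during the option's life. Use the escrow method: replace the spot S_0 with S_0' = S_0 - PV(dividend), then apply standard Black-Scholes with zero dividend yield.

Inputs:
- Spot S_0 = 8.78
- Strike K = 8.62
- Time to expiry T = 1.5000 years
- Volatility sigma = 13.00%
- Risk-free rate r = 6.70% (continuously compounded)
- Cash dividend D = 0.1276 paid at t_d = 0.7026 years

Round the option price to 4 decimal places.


PV(D) = D * exp(-r * t_d) = 0.1276 * 0.95401661 = 0.12173252
S_0' = S_0 - PV(D) = 8.7800 - 0.12173252 = 8.65826748
d1 = (ln(S_0'/K) + (r + sigma^2/2)*T) / (sigma*sqrt(T)) = 0.73864400
d2 = d1 - sigma*sqrt(T) = 0.57942716
exp(-rT) = 0.90438511
N(d1) = 0.76993840; N(d2) = 0.71884951
C = S_0' * N(d1) - K * exp(-rT) * N(d2) = 8.65826748 * 0.76993840 - 8.6200 * 0.90438511 * 0.71884951 = 1.0623

Answer: Price = 1.0623


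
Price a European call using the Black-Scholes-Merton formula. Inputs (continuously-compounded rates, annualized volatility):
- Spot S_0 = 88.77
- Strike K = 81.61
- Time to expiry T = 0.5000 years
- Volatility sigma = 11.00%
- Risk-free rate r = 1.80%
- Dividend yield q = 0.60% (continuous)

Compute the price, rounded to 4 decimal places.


Answer: Price = 8.0270

Derivation:
d1 = (ln(S/K) + (r - q + 0.5*sigma^2) * T) / (sigma * sqrt(T)) = 1.19722115
d2 = d1 - sigma * sqrt(T) = 1.11943941
exp(-rT) = 0.99104038; exp(-qT) = 0.99700450
C = S_0 * exp(-qT) * N(d1) - K * exp(-rT) * N(d2)
N(d1) = 0.88438982; N(d2) = 0.86852364
C = 88.7700 * 0.99700450 * 0.88438982 - 81.6100 * 0.99104038 * 0.86852364 = 8.0270


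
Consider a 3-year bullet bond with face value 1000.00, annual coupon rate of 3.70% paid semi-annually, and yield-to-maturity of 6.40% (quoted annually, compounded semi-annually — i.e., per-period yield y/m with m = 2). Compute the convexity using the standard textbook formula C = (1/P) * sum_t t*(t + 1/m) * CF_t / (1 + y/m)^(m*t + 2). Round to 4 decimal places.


Answer: Convexity = 9.2525

Derivation:
Coupon per period c = face * coupon_rate / m = 18.500000
Periods per year m = 2; per-period yield y/m = 0.032000
Number of cashflows N = 6
Cashflows (t years, CF_t, discount factor 1/(1+y/m)^(m*t), PV):
  t = 0.5000: CF_t = 18.500000, DF = 0.968992, PV = 17.926357
  t = 1.0000: CF_t = 18.500000, DF = 0.938946, PV = 17.370501
  t = 1.5000: CF_t = 18.500000, DF = 0.909831, PV = 16.831880
  t = 2.0000: CF_t = 18.500000, DF = 0.881620, PV = 16.309962
  t = 2.5000: CF_t = 18.500000, DF = 0.854283, PV = 15.804226
  t = 3.0000: CF_t = 1018.500000, DF = 0.827793, PV = 843.107300
Price P = sum_t PV_t = 927.350225
Convexity numerator sum_t t*(t + 1/m) * CF_t / (1+y/m)^(m*t + 2):
  t = 0.5000: term = 8.415940
  t = 1.0000: term = 24.464942
  t = 1.5000: term = 47.412679
  t = 2.0000: term = 76.570864
  t = 2.5000: term = 111.294861
  t = 3.0000: term = 8312.138176
Convexity = (1/P) * sum = 8580.297463 / 927.350225 = 9.252489


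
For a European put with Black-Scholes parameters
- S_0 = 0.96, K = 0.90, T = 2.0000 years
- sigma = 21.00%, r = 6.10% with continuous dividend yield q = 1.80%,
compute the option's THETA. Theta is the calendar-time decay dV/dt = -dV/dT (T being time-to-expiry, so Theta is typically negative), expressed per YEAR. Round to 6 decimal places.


d1 = 0.6553819913; d2 = 0.3583971432
phi(d1) = 0.3218398200; exp(-qT) = 0.9646402935; exp(-rT) = 0.8851483685
Theta = -S*exp(-qT)*phi(d1)*sigma/(2*sqrt(T)) + r*K*exp(-rT)*N(-d2) - q*S*exp(-qT)*N(-d1)
N(-d1) = 0.2561109216; N(-d2) = 0.3600230646; sqrt(T) = 1.4142135624
Term 1 = -0.9600 * 0.9646402935 * 0.3218398200 * 0.2100 / (2 * 1.4142135624) = -0.0221284355
Term 2 = 0.0610 * 0.9000 * 0.8851483685 * 0.3600230646 = 0.0174951932
Term 3 = -0.0180 * 0.9600 * 0.9646402935 * 0.2561109216 = -0.0042691089
Theta = -0.0221284355 + (0.0174951932) + (-0.0042691089) = -0.008902

Answer: Theta = -0.008902


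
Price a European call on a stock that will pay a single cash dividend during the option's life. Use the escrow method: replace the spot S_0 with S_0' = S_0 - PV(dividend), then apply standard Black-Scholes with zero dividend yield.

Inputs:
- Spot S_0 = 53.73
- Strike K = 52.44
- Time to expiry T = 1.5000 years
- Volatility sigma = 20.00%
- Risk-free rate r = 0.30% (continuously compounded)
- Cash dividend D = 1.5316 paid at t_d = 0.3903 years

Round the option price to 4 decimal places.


Answer: Price = 5.0863

Derivation:
PV(D) = D * exp(-r * t_d) = 1.5316 * 0.99882979 = 1.52980770
S_0' = S_0 - PV(D) = 53.7300 - 1.52980770 = 52.20019230
d1 = (ln(S_0'/K) + (r + sigma^2/2)*T) / (sigma*sqrt(T)) = 0.12213368
d2 = d1 - sigma*sqrt(T) = -0.12281529
exp(-rT) = 0.99551011
N(d1) = 0.54860343; N(d2) = 0.45112668
C = S_0' * N(d1) - K * exp(-rT) * N(d2) = 52.20019230 * 0.54860343 - 52.4400 * 0.99551011 * 0.45112668 = 5.0863


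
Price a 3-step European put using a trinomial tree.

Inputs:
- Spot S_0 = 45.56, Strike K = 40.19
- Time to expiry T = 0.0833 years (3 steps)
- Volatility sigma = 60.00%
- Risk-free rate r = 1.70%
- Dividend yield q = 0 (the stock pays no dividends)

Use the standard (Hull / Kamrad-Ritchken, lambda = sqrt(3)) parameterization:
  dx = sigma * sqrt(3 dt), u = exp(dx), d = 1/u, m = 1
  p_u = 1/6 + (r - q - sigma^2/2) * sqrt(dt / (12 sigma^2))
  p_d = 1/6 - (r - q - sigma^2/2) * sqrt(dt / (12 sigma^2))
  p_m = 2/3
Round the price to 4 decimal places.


dt = T/N = 0.027767; dx = sigma*sqrt(3*dt) = 0.173170
u = exp(dx) = 1.189069; d = 1/u = 0.840994
p_u = 0.153599, p_m = 0.666667, p_d = 0.179735
Discount per step: exp(-r*dt) = 0.999528
Stock lattice S(k, j) with j the centered position index:
  k=0: S(0,+0) = 45.5600
  k=1: S(1,-1) = 38.3157; S(1,+0) = 45.5600; S(1,+1) = 54.1740
  k=2: S(2,-2) = 32.2233; S(2,-1) = 38.3157; S(2,+0) = 45.5600; S(2,+1) = 54.1740; S(2,+2) = 64.4166
  k=3: S(3,-3) = 27.0996; S(3,-2) = 32.2233; S(3,-1) = 38.3157; S(3,+0) = 45.5600; S(3,+1) = 54.1740; S(3,+2) = 64.4166; S(3,+3) = 76.5957
Terminal payoffs V(N, j) = max(K - S_T, 0):
  V(3,-3) = 13.090404; V(3,-2) = 7.966717; V(3,-1) = 1.874301; V(3,+0) = 0.000000; V(3,+1) = 0.000000; V(3,+2) = 0.000000; V(3,+3) = 0.000000
Backward induction: V(k, j) = exp(-r*dt) * [p_u * V(k+1, j+1) + p_m * V(k+1, j) + p_d * V(k+1, j-1)]
  V(2,-2) = exp(-r*dt) * [p_u*1.874301 + p_m*7.966717 + p_d*13.090404] = 7.948081
  V(2,-1) = exp(-r*dt) * [p_u*0.000000 + p_m*1.874301 + p_d*7.966717] = 2.680164
  V(2,+0) = exp(-r*dt) * [p_u*0.000000 + p_m*0.000000 + p_d*1.874301] = 0.336718
  V(2,+1) = exp(-r*dt) * [p_u*0.000000 + p_m*0.000000 + p_d*0.000000] = 0.000000
  V(2,+2) = exp(-r*dt) * [p_u*0.000000 + p_m*0.000000 + p_d*0.000000] = 0.000000
  V(1,-1) = exp(-r*dt) * [p_u*0.336718 + p_m*2.680164 + p_d*7.948081] = 3.265499
  V(1,+0) = exp(-r*dt) * [p_u*0.000000 + p_m*0.336718 + p_d*2.680164] = 0.705863
  V(1,+1) = exp(-r*dt) * [p_u*0.000000 + p_m*0.000000 + p_d*0.336718] = 0.060491
  V(0,+0) = exp(-r*dt) * [p_u*0.060491 + p_m*0.705863 + p_d*3.265499] = 1.066287

Answer: Price = V(0,0) = 1.0663


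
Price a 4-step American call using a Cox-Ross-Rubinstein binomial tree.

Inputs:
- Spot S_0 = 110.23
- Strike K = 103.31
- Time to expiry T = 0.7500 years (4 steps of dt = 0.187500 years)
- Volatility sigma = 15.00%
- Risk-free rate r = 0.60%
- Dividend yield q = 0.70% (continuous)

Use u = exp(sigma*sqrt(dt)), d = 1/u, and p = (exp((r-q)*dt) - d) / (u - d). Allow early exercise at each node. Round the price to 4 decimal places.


Answer: Price = V(0,0) = 9.8808

Derivation:
dt = T/N = 0.187500
u = exp(sigma*sqrt(dt)) = 1.067108; d = 1/u = 0.937113
p = (exp((r-q)*dt) - d) / (u - d) = 0.482326
Discount per step: exp(-r*dt) = 0.998876
Stock lattice S(k, i) with i counting down-moves:
  k=0: S(0,0) = 110.2300
  k=1: S(1,0) = 117.6273; S(1,1) = 103.2979
  k=2: S(2,0) = 125.5210; S(2,1) = 110.2300; S(2,2) = 96.8018
  k=3: S(3,0) = 133.9444; S(3,1) = 117.6273; S(3,2) = 103.2979; S(3,3) = 90.7142
  k=4: S(4,0) = 142.9331; S(4,1) = 125.5210; S(4,2) = 110.2300; S(4,3) = 96.8018; S(4,4) = 85.0094
Terminal payoffs V(N, i) = max(S_T - K, 0):
  V(4,0) = 39.623103; V(4,1) = 22.210978; V(4,2) = 6.920000; V(4,3) = 0.000000; V(4,4) = 0.000000
Backward induction: V(k, i) = exp(-r*dt) * [p * V(k+1, i) + (1-p) * V(k+1, i+1)]; then take max(V_cont, immediate exercise) for American.
  V(3,0) = exp(-r*dt) * [p*39.623103 + (1-p)*22.210978] = 30.574874; exercise = 30.634403; V(3,0) = max -> 30.634403
  V(3,1) = exp(-r*dt) * [p*22.210978 + (1-p)*6.920000] = 14.279156; exercise = 14.317282; V(3,1) = max -> 14.317282
  V(3,2) = exp(-r*dt) * [p*6.920000 + (1-p)*0.000000] = 3.333940; exercise = 0.000000; V(3,2) = max -> 3.333940
  V(3,3) = exp(-r*dt) * [p*0.000000 + (1-p)*0.000000] = 0.000000; exercise = 0.000000; V(3,3) = max -> 0.000000
  V(2,0) = exp(-r*dt) * [p*30.634403 + (1-p)*14.317282] = 22.162499; exercise = 22.210978; V(2,0) = max -> 22.210978
  V(2,1) = exp(-r*dt) * [p*14.317282 + (1-p)*3.333940] = 8.621781; exercise = 6.920000; V(2,1) = max -> 8.621781
  V(2,2) = exp(-r*dt) * [p*3.333940 + (1-p)*0.000000] = 1.606236; exercise = 0.000000; V(2,2) = max -> 1.606236
  V(1,0) = exp(-r*dt) * [p*22.210978 + (1-p)*8.621781] = 15.159134; exercise = 14.317282; V(1,0) = max -> 15.159134
  V(1,1) = exp(-r*dt) * [p*8.621781 + (1-p)*1.606236] = 4.984402; exercise = 0.000000; V(1,1) = max -> 4.984402
  V(0,0) = exp(-r*dt) * [p*15.159134 + (1-p)*4.984402] = 9.880812; exercise = 6.920000; V(0,0) = max -> 9.880812


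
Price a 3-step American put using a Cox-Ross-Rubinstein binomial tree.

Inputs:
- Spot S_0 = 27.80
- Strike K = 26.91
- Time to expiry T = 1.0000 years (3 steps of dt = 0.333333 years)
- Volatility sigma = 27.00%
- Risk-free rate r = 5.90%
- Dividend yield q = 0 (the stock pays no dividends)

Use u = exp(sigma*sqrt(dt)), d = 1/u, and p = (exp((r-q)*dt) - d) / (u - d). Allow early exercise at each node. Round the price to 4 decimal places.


Answer: Price = V(0,0) = 2.1230

Derivation:
dt = T/N = 0.333333
u = exp(sigma*sqrt(dt)) = 1.168691; d = 1/u = 0.855658
p = (exp((r-q)*dt) - d) / (u - d) = 0.524556
Discount per step: exp(-r*dt) = 0.980525
Stock lattice S(k, i) with i counting down-moves:
  k=0: S(0,0) = 27.8000
  k=1: S(1,0) = 32.4896; S(1,1) = 23.7873
  k=2: S(2,0) = 37.9703; S(2,1) = 27.8000; S(2,2) = 20.3538
  k=3: S(3,0) = 44.3756; S(3,1) = 32.4896; S(3,2) = 23.7873; S(3,3) = 17.4159
Terminal payoffs V(N, i) = max(K - S_T, 0):
  V(3,0) = 0.000000; V(3,1) = 0.000000; V(3,2) = 3.122709; V(3,3) = 9.494122
Backward induction: V(k, i) = exp(-r*dt) * [p * V(k+1, i) + (1-p) * V(k+1, i+1)]; then take max(V_cont, immediate exercise) for American.
  V(2,0) = exp(-r*dt) * [p*0.000000 + (1-p)*0.000000] = 0.000000; exercise = 0.000000; V(2,0) = max -> 0.000000
  V(2,1) = exp(-r*dt) * [p*0.000000 + (1-p)*3.122709] = 1.455761; exercise = 0.000000; V(2,1) = max -> 1.455761
  V(2,2) = exp(-r*dt) * [p*3.122709 + (1-p)*9.494122] = 6.032155; exercise = 6.556215; V(2,2) = max -> 6.556215
  V(1,0) = exp(-r*dt) * [p*0.000000 + (1-p)*1.455761] = 0.678655; exercise = 0.000000; V(1,0) = max -> 0.678655
  V(1,1) = exp(-r*dt) * [p*1.455761 + (1-p)*6.556215] = 3.805168; exercise = 3.122709; V(1,1) = max -> 3.805168
  V(0,0) = exp(-r*dt) * [p*0.678655 + (1-p)*3.805168] = 2.122973; exercise = 0.000000; V(0,0) = max -> 2.122973


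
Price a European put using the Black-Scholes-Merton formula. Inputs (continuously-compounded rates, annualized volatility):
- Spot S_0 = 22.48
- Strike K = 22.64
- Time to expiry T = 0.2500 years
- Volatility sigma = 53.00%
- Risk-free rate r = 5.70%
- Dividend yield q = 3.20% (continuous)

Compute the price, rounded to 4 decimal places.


Answer: Price = 2.3612

Derivation:
d1 = (ln(S/K) + (r - q + 0.5*sigma^2) * T) / (sigma * sqrt(T)) = 0.12932178
d2 = d1 - sigma * sqrt(T) = -0.13567822
exp(-rT) = 0.98585105; exp(-qT) = 0.99203191
P = K * exp(-rT) * N(-d2) - S_0 * exp(-qT) * N(-d1)
N(-d1) = 0.44855152; N(-d2) = 0.55396217
P = 22.6400 * 0.98585105 * 0.55396217 - 22.4800 * 0.99203191 * 0.44855152 = 2.3612


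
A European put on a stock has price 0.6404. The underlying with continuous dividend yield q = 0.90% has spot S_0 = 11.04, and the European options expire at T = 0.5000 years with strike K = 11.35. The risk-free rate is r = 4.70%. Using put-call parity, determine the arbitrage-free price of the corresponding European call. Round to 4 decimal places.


Answer: Call price = 0.5444

Derivation:
Put-call parity: C - P = S_0 * exp(-qT) - K * exp(-rT).
S_0 * exp(-qT) = 11.0400 * 0.99551011 = 10.99043161
K * exp(-rT) = 11.3500 * 0.97677397 = 11.08638461
C = P + S*exp(-qT) - K*exp(-rT)
C = 0.6404 + 10.99043161 - 11.08638461 = 0.5444


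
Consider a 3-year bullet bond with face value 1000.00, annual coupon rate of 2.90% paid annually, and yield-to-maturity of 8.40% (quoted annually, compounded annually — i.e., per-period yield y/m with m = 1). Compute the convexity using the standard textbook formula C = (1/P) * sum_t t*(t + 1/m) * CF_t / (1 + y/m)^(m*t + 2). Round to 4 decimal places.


Coupon per period c = face * coupon_rate / m = 29.000000
Periods per year m = 1; per-period yield y/m = 0.084000
Number of cashflows N = 3
Cashflows (t years, CF_t, discount factor 1/(1+y/m)^(m*t), PV):
  t = 1.0000: CF_t = 29.000000, DF = 0.922509, PV = 26.752768
  t = 2.0000: CF_t = 29.000000, DF = 0.851023, PV = 24.679675
  t = 3.0000: CF_t = 1029.000000, DF = 0.785077, PV = 807.844045
Price P = sum_t PV_t = 859.276488
Convexity numerator sum_t t*(t + 1/m) * CF_t / (1+y/m)^(m*t + 2):
  t = 1.0000: term = 45.534455
  t = 2.0000: term = 126.017866
  t = 3.0000: term = 8249.928978
Convexity = (1/P) * sum = 8421.481299 / 859.276488 = 9.800665

Answer: Convexity = 9.8007


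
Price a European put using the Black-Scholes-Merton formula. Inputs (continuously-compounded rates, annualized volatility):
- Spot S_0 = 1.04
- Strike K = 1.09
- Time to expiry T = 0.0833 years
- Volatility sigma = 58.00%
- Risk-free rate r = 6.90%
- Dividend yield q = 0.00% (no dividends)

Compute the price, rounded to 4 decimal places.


d1 = (ln(S/K) + (r - q + 0.5*sigma^2) * T) / (sigma * sqrt(T)) = -0.16247631
d2 = d1 - sigma * sqrt(T) = -0.32987439
exp(-rT) = 0.99426879; exp(-qT) = 1.00000000
P = K * exp(-rT) * N(-d2) - S_0 * exp(-qT) * N(-d1)
N(-d1) = 0.56453461; N(-d2) = 0.62925256
P = 1.0900 * 0.99426879 * 0.62925256 - 1.0400 * 1.00000000 * 0.56453461 = 0.0948

Answer: Price = 0.0948


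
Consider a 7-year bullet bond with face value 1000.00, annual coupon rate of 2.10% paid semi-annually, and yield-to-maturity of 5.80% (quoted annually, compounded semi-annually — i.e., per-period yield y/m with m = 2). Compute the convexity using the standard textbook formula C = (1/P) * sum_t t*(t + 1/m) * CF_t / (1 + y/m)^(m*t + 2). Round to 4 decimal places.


Coupon per period c = face * coupon_rate / m = 10.500000
Periods per year m = 2; per-period yield y/m = 0.029000
Number of cashflows N = 14
Cashflows (t years, CF_t, discount factor 1/(1+y/m)^(m*t), PV):
  t = 0.5000: CF_t = 10.500000, DF = 0.971817, PV = 10.204082
  t = 1.0000: CF_t = 10.500000, DF = 0.944429, PV = 9.916503
  t = 1.5000: CF_t = 10.500000, DF = 0.917812, PV = 9.637029
  t = 2.0000: CF_t = 10.500000, DF = 0.891946, PV = 9.365432
  t = 2.5000: CF_t = 10.500000, DF = 0.866808, PV = 9.101489
  t = 3.0000: CF_t = 10.500000, DF = 0.842379, PV = 8.844984
  t = 3.5000: CF_t = 10.500000, DF = 0.818639, PV = 8.595708
  t = 4.0000: CF_t = 10.500000, DF = 0.795567, PV = 8.353458
  t = 4.5000: CF_t = 10.500000, DF = 0.773146, PV = 8.118035
  t = 5.0000: CF_t = 10.500000, DF = 0.751357, PV = 7.889247
  t = 5.5000: CF_t = 10.500000, DF = 0.730182, PV = 7.666907
  t = 6.0000: CF_t = 10.500000, DF = 0.709603, PV = 7.450833
  t = 6.5000: CF_t = 10.500000, DF = 0.689605, PV = 7.240848
  t = 7.0000: CF_t = 1010.500000, DF = 0.670170, PV = 677.206427
Price P = sum_t PV_t = 789.590981
Convexity numerator sum_t t*(t + 1/m) * CF_t / (1+y/m)^(m*t + 2):
  t = 0.5000: term = 4.818515
  t = 1.0000: term = 14.048148
  t = 1.5000: term = 27.304466
  t = 2.0000: term = 44.224920
  t = 2.5000: term = 64.467813
  t = 3.0000: term = 87.711311
  t = 3.5000: term = 113.652492
  t = 4.0000: term = 142.006445
  t = 4.5000: term = 172.505400
  t = 5.0000: term = 204.897895
  t = 5.5000: term = 238.947982
  t = 6.0000: term = 274.434470
  t = 6.5000: term = 311.150193
  t = 7.0000: term = 33577.597980
Convexity = (1/P) * sum = 35277.768028 / 789.590981 = 44.678535

Answer: Convexity = 44.6785


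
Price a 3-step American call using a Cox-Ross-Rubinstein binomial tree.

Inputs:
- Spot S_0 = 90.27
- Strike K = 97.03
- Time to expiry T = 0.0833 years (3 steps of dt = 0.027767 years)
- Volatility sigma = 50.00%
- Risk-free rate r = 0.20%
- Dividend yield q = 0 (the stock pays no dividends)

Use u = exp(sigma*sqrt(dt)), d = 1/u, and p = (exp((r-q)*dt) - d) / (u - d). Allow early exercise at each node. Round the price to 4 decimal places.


dt = T/N = 0.027767
u = exp(sigma*sqrt(dt)) = 1.086886; d = 1/u = 0.920060
p = (exp((r-q)*dt) - d) / (u - d) = 0.479516
Discount per step: exp(-r*dt) = 0.999944
Stock lattice S(k, i) with i counting down-moves:
  k=0: S(0,0) = 90.2700
  k=1: S(1,0) = 98.1132; S(1,1) = 83.0538
  k=2: S(2,0) = 106.6378; S(2,1) = 90.2700; S(2,2) = 76.4145
  k=3: S(3,0) = 115.9032; S(3,1) = 98.1132; S(3,2) = 83.0538; S(3,3) = 70.3059
Terminal payoffs V(N, i) = max(S_T - K, 0):
  V(3,0) = 18.873178; V(3,1) = 1.083193; V(3,2) = 0.000000; V(3,3) = 0.000000
Backward induction: V(k, i) = exp(-r*dt) * [p * V(k+1, i) + (1-p) * V(k+1, i+1)]; then take max(V_cont, immediate exercise) for American.
  V(2,0) = exp(-r*dt) * [p*18.873178 + (1-p)*1.083193] = 9.613238; exercise = 9.607849; V(2,0) = max -> 9.613238
  V(2,1) = exp(-r*dt) * [p*1.083193 + (1-p)*0.000000] = 0.519379; exercise = 0.000000; V(2,1) = max -> 0.519379
  V(2,2) = exp(-r*dt) * [p*0.000000 + (1-p)*0.000000] = 0.000000; exercise = 0.000000; V(2,2) = max -> 0.000000
  V(1,0) = exp(-r*dt) * [p*9.613238 + (1-p)*0.519379] = 4.879757; exercise = 1.083193; V(1,0) = max -> 4.879757
  V(1,1) = exp(-r*dt) * [p*0.519379 + (1-p)*0.000000] = 0.249037; exercise = 0.000000; V(1,1) = max -> 0.249037
  V(0,0) = exp(-r*dt) * [p*4.879757 + (1-p)*0.249037] = 2.469403; exercise = 0.000000; V(0,0) = max -> 2.469403

Answer: Price = V(0,0) = 2.4694


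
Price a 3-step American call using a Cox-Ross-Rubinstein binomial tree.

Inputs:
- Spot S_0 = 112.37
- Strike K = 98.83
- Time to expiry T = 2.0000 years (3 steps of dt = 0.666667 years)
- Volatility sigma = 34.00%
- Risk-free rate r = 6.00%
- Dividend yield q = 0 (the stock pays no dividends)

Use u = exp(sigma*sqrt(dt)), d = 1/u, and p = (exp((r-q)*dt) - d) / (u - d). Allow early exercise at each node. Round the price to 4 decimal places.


dt = T/N = 0.666667
u = exp(sigma*sqrt(dt)) = 1.319970; d = 1/u = 0.757593
p = (exp((r-q)*dt) - d) / (u - d) = 0.503608
Discount per step: exp(-r*dt) = 0.960789
Stock lattice S(k, i) with i counting down-moves:
  k=0: S(0,0) = 112.3700
  k=1: S(1,0) = 148.3250; S(1,1) = 85.1307
  k=2: S(2,0) = 195.7845; S(2,1) = 112.3700; S(2,2) = 64.4945
  k=3: S(3,0) = 258.4297; S(3,1) = 148.3250; S(3,2) = 85.1307; S(3,3) = 48.8606
Terminal payoffs V(N, i) = max(S_T - K, 0):
  V(3,0) = 159.599650; V(3,1) = 49.495003; V(3,2) = 0.000000; V(3,3) = 0.000000
Backward induction: V(k, i) = exp(-r*dt) * [p * V(k+1, i) + (1-p) * V(k+1, i+1)]; then take max(V_cont, immediate exercise) for American.
  V(2,0) = exp(-r*dt) * [p*159.599650 + (1-p)*49.495003] = 100.829701; exercise = 96.954521; V(2,0) = max -> 100.829701
  V(2,1) = exp(-r*dt) * [p*49.495003 + (1-p)*0.000000] = 23.948738; exercise = 13.540000; V(2,1) = max -> 23.948738
  V(2,2) = exp(-r*dt) * [p*0.000000 + (1-p)*0.000000] = 0.000000; exercise = 0.000000; V(2,2) = max -> 0.000000
  V(1,0) = exp(-r*dt) * [p*100.829701 + (1-p)*23.948738] = 60.209450; exercise = 49.495003; V(1,0) = max -> 60.209450
  V(1,1) = exp(-r*dt) * [p*23.948738 + (1-p)*0.000000] = 11.587878; exercise = 0.000000; V(1,1) = max -> 11.587878
  V(0,0) = exp(-r*dt) * [p*60.209450 + (1-p)*11.587878] = 34.659628; exercise = 13.540000; V(0,0) = max -> 34.659628

Answer: Price = V(0,0) = 34.6596


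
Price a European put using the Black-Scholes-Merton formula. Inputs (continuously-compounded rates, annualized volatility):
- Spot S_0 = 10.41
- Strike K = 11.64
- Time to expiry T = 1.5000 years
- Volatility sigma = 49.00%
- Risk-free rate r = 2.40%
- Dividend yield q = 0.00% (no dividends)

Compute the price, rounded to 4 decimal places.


Answer: Price = 2.9808

Derivation:
d1 = (ln(S/K) + (r - q + 0.5*sigma^2) * T) / (sigma * sqrt(T)) = 0.17395450
d2 = d1 - sigma * sqrt(T) = -0.42617049
exp(-rT) = 0.96464029; exp(-qT) = 1.00000000
P = K * exp(-rT) * N(-d2) - S_0 * exp(-qT) * N(-d1)
N(-d1) = 0.43095061; N(-d2) = 0.66500819
P = 11.6400 * 0.96464029 * 0.66500819 - 10.4100 * 1.00000000 * 0.43095061 = 2.9808


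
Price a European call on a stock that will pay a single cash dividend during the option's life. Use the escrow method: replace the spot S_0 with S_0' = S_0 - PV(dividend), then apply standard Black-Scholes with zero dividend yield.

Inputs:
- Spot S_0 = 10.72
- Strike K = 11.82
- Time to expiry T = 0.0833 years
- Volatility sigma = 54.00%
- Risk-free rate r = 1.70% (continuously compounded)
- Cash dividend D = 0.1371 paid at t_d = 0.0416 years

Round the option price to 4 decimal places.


PV(D) = D * exp(-r * t_d) = 0.1371 * 0.99929305 = 0.13700308
S_0' = S_0 - PV(D) = 10.7200 - 0.13700308 = 10.58299692
d1 = (ln(S_0'/K) + (r + sigma^2/2)*T) / (sigma*sqrt(T)) = -0.62227149
d2 = d1 - sigma*sqrt(T) = -0.77812488
exp(-rT) = 0.99858490
N(d1) = 0.26688168; N(d2) = 0.21824770
C = S_0' * N(d1) - K * exp(-rT) * N(d2) = 10.58299692 * 0.26688168 - 11.8200 * 0.99858490 * 0.21824770 = 0.2484

Answer: Price = 0.2484


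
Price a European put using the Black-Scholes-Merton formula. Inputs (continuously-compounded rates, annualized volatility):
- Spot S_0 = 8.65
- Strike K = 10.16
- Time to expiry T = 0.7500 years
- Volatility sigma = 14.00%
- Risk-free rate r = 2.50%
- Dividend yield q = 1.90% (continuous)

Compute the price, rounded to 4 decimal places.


d1 = (ln(S/K) + (r - q + 0.5*sigma^2) * T) / (sigma * sqrt(T)) = -1.22933643
d2 = d1 - sigma * sqrt(T) = -1.35057999
exp(-rT) = 0.98142469; exp(-qT) = 0.98585105
P = K * exp(-rT) * N(-d2) - S_0 * exp(-qT) * N(-d1)
N(-d1) = 0.89052715; N(-d2) = 0.91158499
P = 10.1600 * 0.98142469 * 0.91158499 - 8.6500 * 0.98585105 * 0.89052715 = 1.4956

Answer: Price = 1.4956


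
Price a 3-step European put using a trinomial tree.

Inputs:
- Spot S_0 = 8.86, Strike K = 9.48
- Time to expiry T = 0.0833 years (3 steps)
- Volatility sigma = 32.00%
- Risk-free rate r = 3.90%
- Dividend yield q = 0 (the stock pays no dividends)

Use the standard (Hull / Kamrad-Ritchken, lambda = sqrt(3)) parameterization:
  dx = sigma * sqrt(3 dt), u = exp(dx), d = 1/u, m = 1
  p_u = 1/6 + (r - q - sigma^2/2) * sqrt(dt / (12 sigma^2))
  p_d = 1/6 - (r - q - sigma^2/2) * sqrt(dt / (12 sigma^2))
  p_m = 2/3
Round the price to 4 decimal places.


dt = T/N = 0.027767; dx = sigma*sqrt(3*dt) = 0.092358
u = exp(dx) = 1.096757; d = 1/u = 0.911779
p_u = 0.164833, p_m = 0.666667, p_d = 0.168501
Discount per step: exp(-r*dt) = 0.998918
Stock lattice S(k, j) with j the centered position index:
  k=0: S(0,+0) = 8.8600
  k=1: S(1,-1) = 8.0784; S(1,+0) = 8.8600; S(1,+1) = 9.7173
  k=2: S(2,-2) = 7.3657; S(2,-1) = 8.0784; S(2,+0) = 8.8600; S(2,+1) = 9.7173; S(2,+2) = 10.6575
  k=3: S(3,-3) = 6.7159; S(3,-2) = 7.3657; S(3,-1) = 8.0784; S(3,+0) = 8.8600; S(3,+1) = 9.7173; S(3,+2) = 10.6575; S(3,+3) = 11.6887
Terminal payoffs V(N, j) = max(K - S_T, 0):
  V(3,-3) = 2.764125; V(3,-2) = 2.114318; V(3,-1) = 1.401637; V(3,+0) = 0.620000; V(3,+1) = 0.000000; V(3,+2) = 0.000000; V(3,+3) = 0.000000
Backward induction: V(k, j) = exp(-r*dt) * [p_u * V(k+1, j+1) + p_m * V(k+1, j) + p_d * V(k+1, j-1)]
  V(2,-2) = exp(-r*dt) * [p_u*1.401637 + p_m*2.114318 + p_d*2.764125] = 2.104058
  V(2,-1) = exp(-r*dt) * [p_u*0.620000 + p_m*1.401637 + p_d*2.114318] = 1.391378
  V(2,+0) = exp(-r*dt) * [p_u*0.000000 + p_m*0.620000 + p_d*1.401637] = 0.648807
  V(2,+1) = exp(-r*dt) * [p_u*0.000000 + p_m*0.000000 + p_d*0.620000] = 0.104357
  V(2,+2) = exp(-r*dt) * [p_u*0.000000 + p_m*0.000000 + p_d*0.000000] = 0.000000
  V(1,-1) = exp(-r*dt) * [p_u*0.648807 + p_m*1.391378 + p_d*2.104058] = 1.387561
  V(1,+0) = exp(-r*dt) * [p_u*0.104357 + p_m*0.648807 + p_d*1.391378] = 0.683447
  V(1,+1) = exp(-r*dt) * [p_u*0.000000 + p_m*0.104357 + p_d*0.648807] = 0.178702
  V(0,+0) = exp(-r*dt) * [p_u*0.178702 + p_m*0.683447 + p_d*1.387561] = 0.718114

Answer: Price = V(0,0) = 0.7181


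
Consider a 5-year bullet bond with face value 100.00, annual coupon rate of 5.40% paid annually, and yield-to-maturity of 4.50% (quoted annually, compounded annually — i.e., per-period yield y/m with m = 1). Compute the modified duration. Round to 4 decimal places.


Answer: Modified duration = 4.3290

Derivation:
Coupon per period c = face * coupon_rate / m = 5.400000
Periods per year m = 1; per-period yield y/m = 0.045000
Number of cashflows N = 5
Cashflows (t years, CF_t, discount factor 1/(1+y/m)^(m*t), PV):
  t = 1.0000: CF_t = 5.400000, DF = 0.956938, PV = 5.167464
  t = 2.0000: CF_t = 5.400000, DF = 0.915730, PV = 4.944942
  t = 3.0000: CF_t = 5.400000, DF = 0.876297, PV = 4.732002
  t = 4.0000: CF_t = 5.400000, DF = 0.838561, PV = 4.528231
  t = 5.0000: CF_t = 105.400000, DF = 0.802451, PV = 84.578340
Price P = sum_t PV_t = 103.950979
First compute Macaulay numerator sum_t t * PV_t:
  t * PV_t at t = 1.0000: 5.167464
  t * PV_t at t = 2.0000: 9.889883
  t * PV_t at t = 3.0000: 14.196005
  t * PV_t at t = 4.0000: 18.112925
  t * PV_t at t = 5.0000: 422.891702
Macaulay duration D = 470.257979 / 103.950979 = 4.523844
Modified duration = D / (1 + y/m) = 4.523844 / (1 + 0.045000) = 4.329037


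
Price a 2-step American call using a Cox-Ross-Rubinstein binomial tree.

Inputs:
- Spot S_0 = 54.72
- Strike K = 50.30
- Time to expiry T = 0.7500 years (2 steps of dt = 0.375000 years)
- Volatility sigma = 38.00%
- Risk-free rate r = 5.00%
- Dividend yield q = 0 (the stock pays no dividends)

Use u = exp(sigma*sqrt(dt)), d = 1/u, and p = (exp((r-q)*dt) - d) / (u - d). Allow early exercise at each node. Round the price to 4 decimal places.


dt = T/N = 0.375000
u = exp(sigma*sqrt(dt)) = 1.262005; d = 1/u = 0.792390
p = (exp((r-q)*dt) - d) / (u - d) = 0.482389
Discount per step: exp(-r*dt) = 0.981425
Stock lattice S(k, i) with i counting down-moves:
  k=0: S(0,0) = 54.7200
  k=1: S(1,0) = 69.0569; S(1,1) = 43.3596
  k=2: S(2,0) = 87.1501; S(2,1) = 54.7200; S(2,2) = 34.3577
Terminal payoffs V(N, i) = max(S_T - K, 0):
  V(2,0) = 36.850135; V(2,1) = 4.420000; V(2,2) = 0.000000
Backward induction: V(k, i) = exp(-r*dt) * [p * V(k+1, i) + (1-p) * V(k+1, i+1)]; then take max(V_cont, immediate exercise) for American.
  V(1,0) = exp(-r*dt) * [p*36.850135 + (1-p)*4.420000] = 19.691238; exercise = 18.756900; V(1,0) = max -> 19.691238
  V(1,1) = exp(-r*dt) * [p*4.420000 + (1-p)*0.000000] = 2.092553; exercise = 0.000000; V(1,1) = max -> 2.092553
  V(0,0) = exp(-r*dt) * [p*19.691238 + (1-p)*2.092553] = 10.385397; exercise = 4.420000; V(0,0) = max -> 10.385397

Answer: Price = V(0,0) = 10.3854


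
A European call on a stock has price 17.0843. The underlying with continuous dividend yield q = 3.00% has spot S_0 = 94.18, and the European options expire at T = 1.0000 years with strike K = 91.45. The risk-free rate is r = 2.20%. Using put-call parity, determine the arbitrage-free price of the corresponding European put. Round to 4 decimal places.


Put-call parity: C - P = S_0 * exp(-qT) - K * exp(-rT).
S_0 * exp(-qT) = 94.1800 * 0.97044553 = 91.39656035
K * exp(-rT) = 91.4500 * 0.97824024 = 89.46006950
P = C - S*exp(-qT) + K*exp(-rT)
P = 17.0843 - 91.39656035 + 89.46006950 = 15.1478

Answer: Put price = 15.1478


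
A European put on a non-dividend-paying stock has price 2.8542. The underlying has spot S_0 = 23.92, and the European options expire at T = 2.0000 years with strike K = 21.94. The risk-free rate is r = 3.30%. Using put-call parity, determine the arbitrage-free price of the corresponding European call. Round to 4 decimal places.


Put-call parity: C - P = S_0 * exp(-qT) - K * exp(-rT).
S_0 * exp(-qT) = 23.9200 * 1.00000000 = 23.92000000
K * exp(-rT) = 21.9400 * 0.93613086 = 20.53871116
C = P + S*exp(-qT) - K*exp(-rT)
C = 2.8542 + 23.92000000 - 20.53871116 = 6.2355

Answer: Call price = 6.2355


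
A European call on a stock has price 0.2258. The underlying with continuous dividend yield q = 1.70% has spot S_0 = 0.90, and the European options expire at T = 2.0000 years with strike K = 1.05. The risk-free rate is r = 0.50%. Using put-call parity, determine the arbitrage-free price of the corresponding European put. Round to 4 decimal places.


Put-call parity: C - P = S_0 * exp(-qT) - K * exp(-rT).
S_0 * exp(-qT) = 0.9000 * 0.96657150 = 0.86991435
K * exp(-rT) = 1.0500 * 0.99004983 = 1.03955233
P = C - S*exp(-qT) + K*exp(-rT)
P = 0.2258 - 0.86991435 + 1.03955233 = 0.3954

Answer: Put price = 0.3954


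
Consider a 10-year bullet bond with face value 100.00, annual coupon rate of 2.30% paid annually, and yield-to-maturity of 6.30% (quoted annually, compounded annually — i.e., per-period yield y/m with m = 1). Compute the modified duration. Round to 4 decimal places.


Answer: Modified duration = 8.3010

Derivation:
Coupon per period c = face * coupon_rate / m = 2.300000
Periods per year m = 1; per-period yield y/m = 0.063000
Number of cashflows N = 10
Cashflows (t years, CF_t, discount factor 1/(1+y/m)^(m*t), PV):
  t = 1.0000: CF_t = 2.300000, DF = 0.940734, PV = 2.163688
  t = 2.0000: CF_t = 2.300000, DF = 0.884980, PV = 2.035454
  t = 3.0000: CF_t = 2.300000, DF = 0.832531, PV = 1.914820
  t = 4.0000: CF_t = 2.300000, DF = 0.783190, PV = 1.801336
  t = 5.0000: CF_t = 2.300000, DF = 0.736773, PV = 1.694578
  t = 6.0000: CF_t = 2.300000, DF = 0.693107, PV = 1.594147
  t = 7.0000: CF_t = 2.300000, DF = 0.652029, PV = 1.499668
  t = 8.0000: CF_t = 2.300000, DF = 0.613386, PV = 1.410788
  t = 9.0000: CF_t = 2.300000, DF = 0.577033, PV = 1.327176
  t = 10.0000: CF_t = 102.300000, DF = 0.542834, PV = 55.531958
Price P = sum_t PV_t = 70.973612
First compute Macaulay numerator sum_t t * PV_t:
  t * PV_t at t = 1.0000: 2.163688
  t * PV_t at t = 2.0000: 4.070908
  t * PV_t at t = 3.0000: 5.744461
  t * PV_t at t = 4.0000: 7.205345
  t * PV_t at t = 5.0000: 8.472889
  t * PV_t at t = 6.0000: 9.564879
  t * PV_t at t = 7.0000: 10.497673
  t * PV_t at t = 8.0000: 11.286303
  t * PV_t at t = 9.0000: 11.944582
  t * PV_t at t = 10.0000: 555.319583
Macaulay duration D = 626.270311 / 70.973612 = 8.823988
Modified duration = D / (1 + y/m) = 8.823988 / (1 + 0.063000) = 8.301024


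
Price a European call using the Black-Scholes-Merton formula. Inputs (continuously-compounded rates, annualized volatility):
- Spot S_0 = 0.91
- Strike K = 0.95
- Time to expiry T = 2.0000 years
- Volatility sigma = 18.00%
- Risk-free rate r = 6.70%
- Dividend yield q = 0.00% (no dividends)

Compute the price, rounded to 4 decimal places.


Answer: Price = 0.1333

Derivation:
d1 = (ln(S/K) + (r - q + 0.5*sigma^2) * T) / (sigma * sqrt(T)) = 0.48469269
d2 = d1 - sigma * sqrt(T) = 0.23013425
exp(-rT) = 0.87459006; exp(-qT) = 1.00000000
C = S_0 * exp(-qT) * N(d1) - K * exp(-rT) * N(d2)
N(d1) = 0.68605282; N(d2) = 0.59100627
C = 0.9100 * 1.00000000 * 0.68605282 - 0.9500 * 0.87459006 * 0.59100627 = 0.1333


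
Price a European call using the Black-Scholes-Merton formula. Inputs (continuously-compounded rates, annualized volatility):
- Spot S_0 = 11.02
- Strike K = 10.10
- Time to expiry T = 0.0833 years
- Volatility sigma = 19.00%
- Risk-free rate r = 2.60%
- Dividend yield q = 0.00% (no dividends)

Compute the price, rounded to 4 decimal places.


d1 = (ln(S/K) + (r - q + 0.5*sigma^2) * T) / (sigma * sqrt(T)) = 1.65664132
d2 = d1 - sigma * sqrt(T) = 1.60180401
exp(-rT) = 0.99783654; exp(-qT) = 1.00000000
C = S_0 * exp(-qT) * N(d1) - K * exp(-rT) * N(d2)
N(d1) = 0.95120399; N(d2) = 0.94540052
C = 11.0200 * 1.00000000 * 0.95120399 - 10.1000 * 0.99783654 * 0.94540052 = 0.9544

Answer: Price = 0.9544


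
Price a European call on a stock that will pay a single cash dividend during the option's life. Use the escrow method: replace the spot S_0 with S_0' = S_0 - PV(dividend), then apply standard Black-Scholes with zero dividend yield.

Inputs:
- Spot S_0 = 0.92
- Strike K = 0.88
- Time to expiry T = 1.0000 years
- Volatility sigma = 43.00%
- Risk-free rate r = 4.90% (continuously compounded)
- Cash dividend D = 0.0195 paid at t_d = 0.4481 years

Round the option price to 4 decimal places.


PV(D) = D * exp(-r * t_d) = 0.0195 * 0.97828240 = 0.01907651
S_0' = S_0 - PV(D) = 0.9200 - 0.01907651 = 0.90092349
d1 = (ln(S_0'/K) + (r + sigma^2/2)*T) / (sigma*sqrt(T)) = 0.38360101
d2 = d1 - sigma*sqrt(T) = -0.04639899
exp(-rT) = 0.95218113
N(d1) = 0.64936290; N(d2) = 0.48149612
C = S_0' * N(d1) - K * exp(-rT) * N(d2) = 0.90092349 * 0.64936290 - 0.8800 * 0.95218113 * 0.48149612 = 0.1816

Answer: Price = 0.1816


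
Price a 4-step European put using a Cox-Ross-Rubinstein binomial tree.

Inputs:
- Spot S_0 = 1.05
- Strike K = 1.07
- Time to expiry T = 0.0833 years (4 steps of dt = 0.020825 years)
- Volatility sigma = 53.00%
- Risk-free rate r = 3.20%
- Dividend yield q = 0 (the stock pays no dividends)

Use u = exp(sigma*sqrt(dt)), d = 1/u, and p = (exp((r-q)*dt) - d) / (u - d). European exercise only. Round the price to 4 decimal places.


dt = T/N = 0.020825
u = exp(sigma*sqrt(dt)) = 1.079484; d = 1/u = 0.926368
p = (exp((r-q)*dt) - d) / (u - d) = 0.485242
Discount per step: exp(-r*dt) = 0.999334
Stock lattice S(k, i) with i counting down-moves:
  k=0: S(0,0) = 1.0500
  k=1: S(1,0) = 1.1335; S(1,1) = 0.9727
  k=2: S(2,0) = 1.2236; S(2,1) = 1.0500; S(2,2) = 0.9011
  k=3: S(3,0) = 1.3208; S(3,1) = 1.1335; S(3,2) = 0.9727; S(3,3) = 0.8347
  k=4: S(4,0) = 1.4258; S(4,1) = 1.2236; S(4,2) = 1.0500; S(4,3) = 0.9011; S(4,4) = 0.7733
Terminal payoffs V(N, i) = max(K - S_T, 0):
  V(4,0) = 0.000000; V(4,1) = 0.000000; V(4,2) = 0.020000; V(4,3) = 0.168934; V(4,4) = 0.296743
Backward induction: V(k, i) = exp(-r*dt) * [p * V(k+1, i) + (1-p) * V(k+1, i+1)].
  V(3,0) = exp(-r*dt) * [p*0.000000 + (1-p)*0.000000] = 0.000000
  V(3,1) = exp(-r*dt) * [p*0.000000 + (1-p)*0.020000] = 0.010288
  V(3,2) = exp(-r*dt) * [p*0.020000 + (1-p)*0.168934] = 0.096601
  V(3,3) = exp(-r*dt) * [p*0.168934 + (1-p)*0.296743] = 0.234569
  V(2,0) = exp(-r*dt) * [p*0.000000 + (1-p)*0.010288] = 0.005292
  V(2,1) = exp(-r*dt) * [p*0.010288 + (1-p)*0.096601] = 0.054682
  V(2,2) = exp(-r*dt) * [p*0.096601 + (1-p)*0.234569] = 0.167509
  V(1,0) = exp(-r*dt) * [p*0.005292 + (1-p)*0.054682] = 0.030696
  V(1,1) = exp(-r*dt) * [p*0.054682 + (1-p)*0.167509] = 0.112685
  V(0,0) = exp(-r*dt) * [p*0.030696 + (1-p)*0.112685] = 0.072852

Answer: Price = V(0,0) = 0.0729


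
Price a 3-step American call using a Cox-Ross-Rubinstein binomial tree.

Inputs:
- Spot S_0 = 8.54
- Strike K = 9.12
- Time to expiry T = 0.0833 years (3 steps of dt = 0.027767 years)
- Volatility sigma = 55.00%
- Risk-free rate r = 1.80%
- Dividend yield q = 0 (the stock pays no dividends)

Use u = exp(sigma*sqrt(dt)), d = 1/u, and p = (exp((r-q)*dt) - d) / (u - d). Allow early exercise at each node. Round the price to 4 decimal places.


dt = T/N = 0.027767
u = exp(sigma*sqrt(dt)) = 1.095979; d = 1/u = 0.912426
p = (exp((r-q)*dt) - d) / (u - d) = 0.479828
Discount per step: exp(-r*dt) = 0.999500
Stock lattice S(k, i) with i counting down-moves:
  k=0: S(0,0) = 8.5400
  k=1: S(1,0) = 9.3597; S(1,1) = 7.7921
  k=2: S(2,0) = 10.2580; S(2,1) = 8.5400; S(2,2) = 7.1097
  k=3: S(3,0) = 11.2426; S(3,1) = 9.3597; S(3,2) = 7.7921; S(3,3) = 6.4871
Terminal payoffs V(N, i) = max(S_T - K, 0):
  V(3,0) = 2.122554; V(3,1) = 0.239664; V(3,2) = 0.000000; V(3,3) = 0.000000
Backward induction: V(k, i) = exp(-r*dt) * [p * V(k+1, i) + (1-p) * V(k+1, i+1)]; then take max(V_cont, immediate exercise) for American.
  V(2,0) = exp(-r*dt) * [p*2.122554 + (1-p)*0.239664] = 1.142555; exercise = 1.137998; V(2,0) = max -> 1.142555
  V(2,1) = exp(-r*dt) * [p*0.239664 + (1-p)*0.000000] = 0.114940; exercise = 0.000000; V(2,1) = max -> 0.114940
  V(2,2) = exp(-r*dt) * [p*0.000000 + (1-p)*0.000000] = 0.000000; exercise = 0.000000; V(2,2) = max -> 0.000000
  V(1,0) = exp(-r*dt) * [p*1.142555 + (1-p)*0.114940] = 0.607714; exercise = 0.239664; V(1,0) = max -> 0.607714
  V(1,1) = exp(-r*dt) * [p*0.114940 + (1-p)*0.000000] = 0.055124; exercise = 0.000000; V(1,1) = max -> 0.055124
  V(0,0) = exp(-r*dt) * [p*0.607714 + (1-p)*0.055124] = 0.320112; exercise = 0.000000; V(0,0) = max -> 0.320112

Answer: Price = V(0,0) = 0.3201
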